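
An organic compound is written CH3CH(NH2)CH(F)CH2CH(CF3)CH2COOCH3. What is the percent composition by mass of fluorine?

Element totals:
  C: 9
  H: 15
  F: 4
  N: 1
  O: 2
Molecular formula: C9H15F4NO2.
Molar mass = 245.216 g/mol.
Mass from F: 4 × 18.998 = 75.992 g/mol.
%F = 75.992 / 245.216 × 100 = 30.99%.

30.99%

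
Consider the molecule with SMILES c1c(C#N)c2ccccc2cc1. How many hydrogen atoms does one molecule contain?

7

Atom tally by fragment:
  naphthalene ring system core → C:10 H:8
  (− 1 ring H displaced by substituents)
  + CN → C:1 N:1
Element totals:
  C: 11
  H: 7
  N: 1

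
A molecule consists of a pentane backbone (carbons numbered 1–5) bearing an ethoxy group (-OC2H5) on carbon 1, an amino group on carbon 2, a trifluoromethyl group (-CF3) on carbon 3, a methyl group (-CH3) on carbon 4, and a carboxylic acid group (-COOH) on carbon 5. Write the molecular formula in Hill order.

Atom tally by fragment:
  C2H5OCH2 → C:3 H:7 O:1
  CH(NH2) → C:1 H:3 N:1
  CH(CF3) → C:2 H:1 F:3
  CH(CH3) → C:2 H:4
  CH2COOH → C:2 H:3 O:2
Element totals:
  C: 10
  H: 18
  F: 3
  N: 1
  O: 3

C10H18F3NO3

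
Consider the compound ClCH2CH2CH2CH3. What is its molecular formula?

C4H9Cl

Atom tally by fragment:
  ClCH2 → C:1 H:2 Cl:1
  CH2 → C:1 H:2
  CH2 → C:1 H:2
  CH3 → C:1 H:3
Element totals:
  C: 4
  H: 9
  Cl: 1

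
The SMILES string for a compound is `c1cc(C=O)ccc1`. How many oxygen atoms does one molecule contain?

1

Atom tally by fragment:
  benzene ring core → C:6 H:6
  (− 1 ring H displaced by substituents)
  + CHO → C:1 H:1 O:1
Element totals:
  C: 7
  H: 6
  O: 1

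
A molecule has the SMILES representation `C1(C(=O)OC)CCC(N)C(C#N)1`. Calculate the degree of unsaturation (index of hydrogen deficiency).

Atom tally by fragment:
  cyclopentane ring core → C:5 H:10
  (− 3 ring H displaced by substituents)
  + COOCH3 → C:2 H:3 O:2
  + NH2 → N:1 H:2
  + CN → C:1 N:1
Element totals:
  C: 8
  H: 12
  N: 2
  O: 2
Molecular formula: C8H12N2O2.
DoU = (2C + 2 + N − H − X) / 2 = (2·8 + 2 + 2 − 12 − 0) / 2 = 4.

4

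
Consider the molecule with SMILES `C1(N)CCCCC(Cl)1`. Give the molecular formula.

Atom tally by fragment:
  cyclohexane ring core → C:6 H:12
  (− 2 ring H displaced by substituents)
  + NH2 → N:1 H:2
  + Cl → Cl:1
Element totals:
  C: 6
  H: 12
  Cl: 1
  N: 1

C6H12ClN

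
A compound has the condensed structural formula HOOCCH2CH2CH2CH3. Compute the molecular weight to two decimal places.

102.13 g/mol

Atom tally by fragment:
  HOOCCH2 → C:2 H:3 O:2
  CH2 → C:1 H:2
  CH2 → C:1 H:2
  CH3 → C:1 H:3
Element totals:
  C: 5
  H: 10
  O: 2
Molecular formula: C5H10O2.
  M = 5(12.011) + 10(1.008) + 2(15.999)
    = 60.055 + 10.080 + 31.998 = 102.133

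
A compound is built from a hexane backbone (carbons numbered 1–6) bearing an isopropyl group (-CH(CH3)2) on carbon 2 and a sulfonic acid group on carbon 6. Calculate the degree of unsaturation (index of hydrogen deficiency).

0

Atom tally by fragment:
  CH3 → C:1 H:3
  CH(CH(CH3)2) → C:4 H:8
  CH2 → C:1 H:2
  CH2 → C:1 H:2
  CH2 → C:1 H:2
  CH2SO3H → C:1 H:3 S:1 O:3
Element totals:
  C: 9
  H: 20
  O: 3
  S: 1
Molecular formula: C9H20O3S.
DoU = (2C + 2 + N − H − X) / 2 = (2·9 + 2 + 0 − 20 − 0) / 2 = 0.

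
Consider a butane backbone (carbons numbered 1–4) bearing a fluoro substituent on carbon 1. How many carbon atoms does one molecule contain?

Atom tally by fragment:
  FCH2 → C:1 H:2 F:1
  CH2 → C:1 H:2
  CH2 → C:1 H:2
  CH3 → C:1 H:3
Element totals:
  C: 4
  H: 9
  F: 1

4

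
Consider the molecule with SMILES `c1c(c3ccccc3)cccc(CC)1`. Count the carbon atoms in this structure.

14

Atom tally by fragment:
  benzene ring core → C:6 H:6
  (− 2 ring H displaced by substituents)
  + C6H5 → C:6 H:5
  + C2H5 → C:2 H:5
Element totals:
  C: 14
  H: 14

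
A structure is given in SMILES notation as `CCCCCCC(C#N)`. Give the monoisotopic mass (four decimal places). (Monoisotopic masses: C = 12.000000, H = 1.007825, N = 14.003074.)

Atom tally by fragment:
  CH3 → C:1 H:3
  CH2 → C:1 H:2
  CH2 → C:1 H:2
  CH2 → C:1 H:2
  CH2 → C:1 H:2
  CH2 → C:1 H:2
  CH2CN → C:2 H:2 N:1
Element totals:
  C: 8
  H: 15
  N: 1
Molecular formula: C8H15N.
  M = 8(12.0) + 15(1.007825) + 14.003074
    = 96.000000 + 15.117375 + 14.003074 = 125.120449

125.1204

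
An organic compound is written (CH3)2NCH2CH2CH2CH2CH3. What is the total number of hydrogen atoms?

17

Atom tally by fragment:
  (CH3)2NCH2 → C:3 H:8 N:1
  CH2 → C:1 H:2
  CH2 → C:1 H:2
  CH2 → C:1 H:2
  CH3 → C:1 H:3
Element totals:
  C: 7
  H: 17
  N: 1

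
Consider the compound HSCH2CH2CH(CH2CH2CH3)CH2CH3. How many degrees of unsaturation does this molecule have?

Atom tally by fragment:
  HSCH2 → C:1 H:3 S:1
  CH2 → C:1 H:2
  CH(CH2CH2CH3) → C:4 H:8
  CH2 → C:1 H:2
  CH3 → C:1 H:3
Element totals:
  C: 8
  H: 18
  S: 1
Molecular formula: C8H18S.
DoU = (2C + 2 + N − H − X) / 2 = (2·8 + 2 + 0 − 18 − 0) / 2 = 0.

0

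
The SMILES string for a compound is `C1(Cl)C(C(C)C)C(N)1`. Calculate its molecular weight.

Atom tally by fragment:
  cyclopropane ring core → C:3 H:6
  (− 3 ring H displaced by substituents)
  + Cl → Cl:1
  + CH(CH3)2 → C:3 H:7
  + NH2 → N:1 H:2
Element totals:
  C: 6
  H: 12
  Cl: 1
  N: 1
Molecular formula: C6H12ClN.
  M = 6(12.011) + 12(1.008) + 35.45 + 14.007
    = 72.066 + 12.096 + 35.450 + 14.007 = 133.619

133.62 g/mol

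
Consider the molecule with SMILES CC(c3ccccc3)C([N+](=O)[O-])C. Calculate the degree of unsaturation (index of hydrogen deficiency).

Atom tally by fragment:
  CH3 → C:1 H:3
  CH(C6H5) → C:7 H:6
  CH(NO2) → C:1 H:1 N:1 O:2
  CH3 → C:1 H:3
Element totals:
  C: 10
  H: 13
  N: 1
  O: 2
Molecular formula: C10H13NO2.
DoU = (2C + 2 + N − H − X) / 2 = (2·10 + 2 + 1 − 13 − 0) / 2 = 5.

5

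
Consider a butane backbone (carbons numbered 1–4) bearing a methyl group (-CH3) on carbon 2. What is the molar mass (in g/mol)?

Atom tally by fragment:
  CH3 → C:1 H:3
  CH(CH3) → C:2 H:4
  CH2 → C:1 H:2
  CH3 → C:1 H:3
Element totals:
  C: 5
  H: 12
Molecular formula: C5H12.
  M = 5(12.011) + 12(1.008)
    = 60.055 + 12.096 = 72.151

72.15 g/mol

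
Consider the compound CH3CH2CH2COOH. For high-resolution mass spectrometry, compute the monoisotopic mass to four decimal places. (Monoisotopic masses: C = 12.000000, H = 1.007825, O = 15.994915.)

88.0524

Atom tally by fragment:
  CH3 → C:1 H:3
  CH2 → C:1 H:2
  CH2COOH → C:2 H:3 O:2
Element totals:
  C: 4
  H: 8
  O: 2
Molecular formula: C4H8O2.
  M = 4(12.0) + 8(1.007825) + 2(15.994915)
    = 48.000000 + 8.062600 + 31.989830 = 88.052430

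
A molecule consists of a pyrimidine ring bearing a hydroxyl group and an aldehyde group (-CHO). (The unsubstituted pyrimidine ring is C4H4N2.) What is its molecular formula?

Atom tally by fragment:
  pyrimidine ring core → C:4 H:4 N:2
  (− 2 ring H displaced by substituents)
  + OH → O:1 H:1
  + CHO → C:1 H:1 O:1
Element totals:
  C: 5
  H: 4
  N: 2
  O: 2

C5H4N2O2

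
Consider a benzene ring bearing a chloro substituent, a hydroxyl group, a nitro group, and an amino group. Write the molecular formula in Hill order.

Atom tally by fragment:
  benzene ring core → C:6 H:6
  (− 4 ring H displaced by substituents)
  + Cl → Cl:1
  + OH → O:1 H:1
  + NO2 → N:1 O:2
  + NH2 → N:1 H:2
Element totals:
  C: 6
  H: 5
  Cl: 1
  N: 2
  O: 3

C6H5ClN2O3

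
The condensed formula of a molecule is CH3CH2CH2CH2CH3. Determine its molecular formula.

C5H12

Element totals:
  C: 5
  H: 12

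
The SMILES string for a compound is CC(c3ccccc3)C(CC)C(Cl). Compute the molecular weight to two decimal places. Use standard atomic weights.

Atom tally by fragment:
  CH3 → C:1 H:3
  CH(C6H5) → C:7 H:6
  CH(C2H5) → C:3 H:6
  CH2Cl → C:1 H:2 Cl:1
Element totals:
  C: 12
  H: 17
  Cl: 1
Molecular formula: C12H17Cl.
  M = 12(12.011) + 17(1.008) + 35.45
    = 144.132 + 17.136 + 35.450 = 196.718

196.72 g/mol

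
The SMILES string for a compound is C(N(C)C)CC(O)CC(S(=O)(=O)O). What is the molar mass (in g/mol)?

Atom tally by fragment:
  (CH3)2NCH2 → C:3 H:8 N:1
  CH2 → C:1 H:2
  CH(OH) → C:1 H:2 O:1
  CH2 → C:1 H:2
  CH2SO3H → C:1 H:3 S:1 O:3
Element totals:
  C: 7
  H: 17
  N: 1
  O: 4
  S: 1
Molecular formula: C7H17NO4S.
  M = 7(12.011) + 17(1.008) + 14.007 + 4(15.999) + 32.06
    = 84.077 + 17.136 + 14.007 + 63.996 + 32.060 = 211.276

211.28 g/mol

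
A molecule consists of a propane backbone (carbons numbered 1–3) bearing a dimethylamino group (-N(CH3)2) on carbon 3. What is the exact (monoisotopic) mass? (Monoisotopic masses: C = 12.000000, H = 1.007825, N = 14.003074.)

Atom tally by fragment:
  CH3 → C:1 H:3
  CH2 → C:1 H:2
  CH2N(CH3)2 → C:3 H:8 N:1
Element totals:
  C: 5
  H: 13
  N: 1
Molecular formula: C5H13N.
  M = 5(12.0) + 13(1.007825) + 14.003074
    = 60.000000 + 13.101725 + 14.003074 = 87.104799

87.1048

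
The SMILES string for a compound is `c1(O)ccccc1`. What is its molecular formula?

C6H6O

Atom tally by fragment:
  benzene ring core → C:6 H:6
  (− 1 ring H displaced by substituents)
  + OH → O:1 H:1
Element totals:
  C: 6
  H: 6
  O: 1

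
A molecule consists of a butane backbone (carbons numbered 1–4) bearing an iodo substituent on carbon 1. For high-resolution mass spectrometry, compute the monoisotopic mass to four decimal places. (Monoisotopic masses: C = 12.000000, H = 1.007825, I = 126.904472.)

Atom tally by fragment:
  ICH2 → C:1 H:2 I:1
  CH2 → C:1 H:2
  CH2 → C:1 H:2
  CH3 → C:1 H:3
Element totals:
  C: 4
  H: 9
  I: 1
Molecular formula: C4H9I.
  M = 4(12.0) + 9(1.007825) + 126.904472
    = 48.000000 + 9.070425 + 126.904472 = 183.974897

183.9749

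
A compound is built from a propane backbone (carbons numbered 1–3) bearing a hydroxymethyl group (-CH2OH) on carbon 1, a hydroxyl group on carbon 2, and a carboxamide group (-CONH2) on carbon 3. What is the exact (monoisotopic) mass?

133.0739

Atom tally by fragment:
  HOCH2CH2 → C:2 H:5 O:1
  CH(OH) → C:1 H:2 O:1
  CH2CONH2 → C:2 H:4 O:1 N:1
Element totals:
  C: 5
  H: 11
  N: 1
  O: 3
Molecular formula: C5H11NO3.
  M = 5(12.0) + 11(1.007825) + 14.003074 + 3(15.994915)
    = 60.000000 + 11.086075 + 14.003074 + 47.984745 = 133.073894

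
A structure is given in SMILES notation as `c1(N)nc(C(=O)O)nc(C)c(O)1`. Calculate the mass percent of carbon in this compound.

42.61%

Atom tally by fragment:
  pyrimidine ring core → C:4 H:4 N:2
  (− 4 ring H displaced by substituents)
  + NH2 → N:1 H:2
  + COOH → C:1 H:1 O:2
  + CH3 → C:1 H:3
  + OH → O:1 H:1
Element totals:
  C: 6
  H: 7
  N: 3
  O: 3
Molecular formula: C6H7N3O3.
Molar mass = 169.140 g/mol.
Mass from C: 6 × 12.011 = 72.066 g/mol.
%C = 72.066 / 169.140 × 100 = 42.61%.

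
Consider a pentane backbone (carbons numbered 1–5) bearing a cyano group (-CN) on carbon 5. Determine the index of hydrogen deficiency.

Atom tally by fragment:
  CH3 → C:1 H:3
  CH2 → C:1 H:2
  CH2 → C:1 H:2
  CH2 → C:1 H:2
  CH2CN → C:2 H:2 N:1
Element totals:
  C: 6
  H: 11
  N: 1
Molecular formula: C6H11N.
DoU = (2C + 2 + N − H − X) / 2 = (2·6 + 2 + 1 − 11 − 0) / 2 = 2.

2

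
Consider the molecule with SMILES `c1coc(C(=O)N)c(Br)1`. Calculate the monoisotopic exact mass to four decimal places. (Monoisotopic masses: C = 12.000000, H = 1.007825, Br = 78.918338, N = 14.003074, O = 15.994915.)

188.9425

Atom tally by fragment:
  furan ring core → C:4 H:4 O:1
  (− 2 ring H displaced by substituents)
  + CONH2 → C:1 H:2 O:1 N:1
  + Br → Br:1
Element totals:
  C: 5
  H: 4
  Br: 1
  N: 1
  O: 2
Molecular formula: C5H4BrNO2.
  M = 5(12.0) + 4(1.007825) + 78.918338 + 14.003074 + 2(15.994915)
    = 60.000000 + 4.031300 + 78.918338 + 14.003074 + 31.989830 = 188.942542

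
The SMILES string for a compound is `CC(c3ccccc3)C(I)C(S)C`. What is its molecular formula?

C11H15IS

Atom tally by fragment:
  CH3 → C:1 H:3
  CH(C6H5) → C:7 H:6
  CH(I) → C:1 H:1 I:1
  CH(SH) → C:1 H:2 S:1
  CH3 → C:1 H:3
Element totals:
  C: 11
  H: 15
  I: 1
  S: 1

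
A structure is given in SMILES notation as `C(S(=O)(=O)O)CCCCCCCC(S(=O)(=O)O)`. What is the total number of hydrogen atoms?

20

Atom tally by fragment:
  HO3SCH2 → C:1 H:3 S:1 O:3
  CH2 → C:1 H:2
  CH2 → C:1 H:2
  CH2 → C:1 H:2
  CH2 → C:1 H:2
  CH2 → C:1 H:2
  CH2 → C:1 H:2
  CH2 → C:1 H:2
  CH2SO3H → C:1 H:3 S:1 O:3
Element totals:
  C: 9
  H: 20
  O: 6
  S: 2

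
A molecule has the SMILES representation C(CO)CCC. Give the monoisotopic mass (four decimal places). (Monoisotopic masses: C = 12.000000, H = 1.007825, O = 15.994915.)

88.0888

Atom tally by fragment:
  HOCH2CH2 → C:2 H:5 O:1
  CH2 → C:1 H:2
  CH2 → C:1 H:2
  CH3 → C:1 H:3
Element totals:
  C: 5
  H: 12
  O: 1
Molecular formula: C5H12O.
  M = 5(12.0) + 12(1.007825) + 15.994915
    = 60.000000 + 12.093900 + 15.994915 = 88.088815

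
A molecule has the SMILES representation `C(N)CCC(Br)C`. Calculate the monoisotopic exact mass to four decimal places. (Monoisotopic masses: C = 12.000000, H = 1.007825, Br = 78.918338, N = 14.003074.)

Atom tally by fragment:
  H2NCH2 → C:1 H:4 N:1
  CH2 → C:1 H:2
  CH2 → C:1 H:2
  CH(Br) → C:1 H:1 Br:1
  CH3 → C:1 H:3
Element totals:
  C: 5
  H: 12
  Br: 1
  N: 1
Molecular formula: C5H12BrN.
  M = 5(12.0) + 12(1.007825) + 78.918338 + 14.003074
    = 60.000000 + 12.093900 + 78.918338 + 14.003074 = 165.015312

165.0153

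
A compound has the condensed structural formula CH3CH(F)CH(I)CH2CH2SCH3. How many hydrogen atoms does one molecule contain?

Element totals:
  C: 6
  H: 12
  F: 1
  I: 1
  S: 1

12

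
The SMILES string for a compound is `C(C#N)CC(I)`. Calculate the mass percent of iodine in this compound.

65.08%

Atom tally by fragment:
  NCCH2 → C:2 H:2 N:1
  CH2 → C:1 H:2
  CH2I → C:1 H:2 I:1
Element totals:
  C: 4
  H: 6
  I: 1
  N: 1
Molecular formula: C4H6IN.
Molar mass = 195.003 g/mol.
Mass from I: 1 × 126.904 = 126.904 g/mol.
%I = 126.904 / 195.003 × 100 = 65.08%.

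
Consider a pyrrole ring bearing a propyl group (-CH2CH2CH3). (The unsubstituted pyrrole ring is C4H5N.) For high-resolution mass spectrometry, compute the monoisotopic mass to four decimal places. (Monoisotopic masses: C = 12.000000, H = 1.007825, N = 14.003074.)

109.0891

Atom tally by fragment:
  pyrrole ring core → C:4 H:5 N:1
  (− 1 ring H displaced by substituents)
  + CH2CH2CH3 → C:3 H:7
Element totals:
  C: 7
  H: 11
  N: 1
Molecular formula: C7H11N.
  M = 7(12.0) + 11(1.007825) + 14.003074
    = 84.000000 + 11.086075 + 14.003074 = 109.089149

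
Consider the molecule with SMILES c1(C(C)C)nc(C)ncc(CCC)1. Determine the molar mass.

Atom tally by fragment:
  pyrimidine ring core → C:4 H:4 N:2
  (− 3 ring H displaced by substituents)
  + CH(CH3)2 → C:3 H:7
  + CH3 → C:1 H:3
  + CH2CH2CH3 → C:3 H:7
Element totals:
  C: 11
  H: 18
  N: 2
Molecular formula: C11H18N2.
  M = 11(12.011) + 18(1.008) + 2(14.007)
    = 132.121 + 18.144 + 28.014 = 178.279

178.28 g/mol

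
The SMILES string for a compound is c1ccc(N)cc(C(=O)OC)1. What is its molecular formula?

Atom tally by fragment:
  benzene ring core → C:6 H:6
  (− 2 ring H displaced by substituents)
  + NH2 → N:1 H:2
  + COOCH3 → C:2 H:3 O:2
Element totals:
  C: 8
  H: 9
  N: 1
  O: 2

C8H9NO2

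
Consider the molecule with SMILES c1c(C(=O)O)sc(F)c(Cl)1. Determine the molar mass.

Atom tally by fragment:
  thiophene ring core → C:4 H:4 S:1
  (− 3 ring H displaced by substituents)
  + COOH → C:1 H:1 O:2
  + F → F:1
  + Cl → Cl:1
Element totals:
  C: 5
  H: 2
  Cl: 1
  F: 1
  O: 2
  S: 1
Molecular formula: C5H2ClFO2S.
  M = 5(12.011) + 2(1.008) + 35.45 + 18.998 + 2(15.999) + 32.06
    = 60.055 + 2.016 + 35.450 + 18.998 + 31.998 + 32.060 = 180.577

180.58 g/mol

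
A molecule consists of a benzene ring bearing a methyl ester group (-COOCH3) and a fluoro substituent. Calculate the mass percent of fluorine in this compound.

Atom tally by fragment:
  benzene ring core → C:6 H:6
  (− 2 ring H displaced by substituents)
  + COOCH3 → C:2 H:3 O:2
  + F → F:1
Element totals:
  C: 8
  H: 7
  F: 1
  O: 2
Molecular formula: C8H7FO2.
Molar mass = 154.140 g/mol.
Mass from F: 1 × 18.998 = 18.998 g/mol.
%F = 18.998 / 154.140 × 100 = 12.33%.

12.33%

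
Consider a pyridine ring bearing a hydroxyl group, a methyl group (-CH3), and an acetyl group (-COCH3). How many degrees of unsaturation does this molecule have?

5

Atom tally by fragment:
  pyridine ring core → C:5 H:5 N:1
  (− 3 ring H displaced by substituents)
  + OH → O:1 H:1
  + CH3 → C:1 H:3
  + COCH3 → C:2 H:3 O:1
Element totals:
  C: 8
  H: 9
  N: 1
  O: 2
Molecular formula: C8H9NO2.
DoU = (2C + 2 + N − H − X) / 2 = (2·8 + 2 + 1 − 9 − 0) / 2 = 5.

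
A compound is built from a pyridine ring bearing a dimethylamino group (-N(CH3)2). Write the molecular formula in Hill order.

Atom tally by fragment:
  pyridine ring core → C:5 H:5 N:1
  (− 1 ring H displaced by substituents)
  + N(CH3)2 → N:1 C:2 H:6
Element totals:
  C: 7
  H: 10
  N: 2

C7H10N2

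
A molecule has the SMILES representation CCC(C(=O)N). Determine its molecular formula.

C4H9NO

Atom tally by fragment:
  CH3 → C:1 H:3
  CH2 → C:1 H:2
  CH2CONH2 → C:2 H:4 O:1 N:1
Element totals:
  C: 4
  H: 9
  N: 1
  O: 1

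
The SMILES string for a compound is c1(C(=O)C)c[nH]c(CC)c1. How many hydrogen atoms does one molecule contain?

11

Atom tally by fragment:
  pyrrole ring core → C:4 H:5 N:1
  (− 2 ring H displaced by substituents)
  + COCH3 → C:2 H:3 O:1
  + C2H5 → C:2 H:5
Element totals:
  C: 8
  H: 11
  N: 1
  O: 1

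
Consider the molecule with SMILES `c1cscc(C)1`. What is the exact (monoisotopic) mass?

98.0190

Atom tally by fragment:
  thiophene ring core → C:4 H:4 S:1
  (− 1 ring H displaced by substituents)
  + CH3 → C:1 H:3
Element totals:
  C: 5
  H: 6
  S: 1
Molecular formula: C5H6S.
  M = 5(12.0) + 6(1.007825) + 31.972071
    = 60.000000 + 6.046950 + 31.972071 = 98.019021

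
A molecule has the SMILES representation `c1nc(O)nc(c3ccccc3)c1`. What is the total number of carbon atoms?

Atom tally by fragment:
  pyrimidine ring core → C:4 H:4 N:2
  (− 2 ring H displaced by substituents)
  + OH → O:1 H:1
  + C6H5 → C:6 H:5
Element totals:
  C: 10
  H: 8
  N: 2
  O: 1

10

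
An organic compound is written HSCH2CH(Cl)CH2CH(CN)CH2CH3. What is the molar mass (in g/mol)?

177.69 g/mol

Element totals:
  C: 7
  H: 12
  Cl: 1
  N: 1
  S: 1
Molecular formula: C7H12ClNS.
  M = 7(12.011) + 12(1.008) + 35.45 + 14.007 + 32.06
    = 84.077 + 12.096 + 35.450 + 14.007 + 32.060 = 177.690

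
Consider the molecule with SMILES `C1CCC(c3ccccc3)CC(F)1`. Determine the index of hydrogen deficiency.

Atom tally by fragment:
  cyclohexane ring core → C:6 H:12
  (− 2 ring H displaced by substituents)
  + C6H5 → C:6 H:5
  + F → F:1
Element totals:
  C: 12
  H: 15
  F: 1
Molecular formula: C12H15F.
DoU = (2C + 2 + N − H − X) / 2 = (2·12 + 2 + 0 − 15 − 1) / 2 = 5.

5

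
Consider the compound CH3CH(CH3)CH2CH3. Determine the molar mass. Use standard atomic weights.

72.15 g/mol

Element totals:
  C: 5
  H: 12
Molecular formula: C5H12.
  M = 5(12.011) + 12(1.008)
    = 60.055 + 12.096 = 72.151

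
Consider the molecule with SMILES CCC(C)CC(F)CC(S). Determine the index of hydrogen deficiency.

0

Atom tally by fragment:
  CH3 → C:1 H:3
  CH2 → C:1 H:2
  CH(CH3) → C:2 H:4
  CH2 → C:1 H:2
  CH(F) → C:1 H:1 F:1
  CH2 → C:1 H:2
  CH2SH → C:1 H:3 S:1
Element totals:
  C: 8
  H: 17
  F: 1
  S: 1
Molecular formula: C8H17FS.
DoU = (2C + 2 + N − H − X) / 2 = (2·8 + 2 + 0 − 17 − 1) / 2 = 0.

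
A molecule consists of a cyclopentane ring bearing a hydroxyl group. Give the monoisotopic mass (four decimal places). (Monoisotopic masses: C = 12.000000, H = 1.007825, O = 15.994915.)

Atom tally by fragment:
  cyclopentane ring core → C:5 H:10
  (− 1 ring H displaced by substituents)
  + OH → O:1 H:1
Element totals:
  C: 5
  H: 10
  O: 1
Molecular formula: C5H10O.
  M = 5(12.0) + 10(1.007825) + 15.994915
    = 60.000000 + 10.078250 + 15.994915 = 86.073165

86.0732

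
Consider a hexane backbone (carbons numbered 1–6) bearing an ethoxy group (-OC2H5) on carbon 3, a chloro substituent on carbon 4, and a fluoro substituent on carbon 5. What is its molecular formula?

C8H16ClFO

Atom tally by fragment:
  CH3 → C:1 H:3
  CH2 → C:1 H:2
  CH(OC2H5) → C:3 H:6 O:1
  CH(Cl) → C:1 H:1 Cl:1
  CH(F) → C:1 H:1 F:1
  CH3 → C:1 H:3
Element totals:
  C: 8
  H: 16
  Cl: 1
  F: 1
  O: 1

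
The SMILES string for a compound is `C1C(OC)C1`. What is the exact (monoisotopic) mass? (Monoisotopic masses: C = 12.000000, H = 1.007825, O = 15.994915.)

72.0575

Atom tally by fragment:
  cyclopropane ring core → C:3 H:6
  (− 1 ring H displaced by substituents)
  + OCH3 → C:1 H:3 O:1
Element totals:
  C: 4
  H: 8
  O: 1
Molecular formula: C4H8O.
  M = 4(12.0) + 8(1.007825) + 15.994915
    = 48.000000 + 8.062600 + 15.994915 = 72.057515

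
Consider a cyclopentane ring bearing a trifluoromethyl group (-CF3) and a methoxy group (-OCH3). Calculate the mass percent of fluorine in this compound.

33.89%

Atom tally by fragment:
  cyclopentane ring core → C:5 H:10
  (− 2 ring H displaced by substituents)
  + CF3 → C:1 F:3
  + OCH3 → C:1 H:3 O:1
Element totals:
  C: 7
  H: 11
  F: 3
  O: 1
Molecular formula: C7H11F3O.
Molar mass = 168.158 g/mol.
Mass from F: 3 × 18.998 = 56.994 g/mol.
%F = 56.994 / 168.158 × 100 = 33.89%.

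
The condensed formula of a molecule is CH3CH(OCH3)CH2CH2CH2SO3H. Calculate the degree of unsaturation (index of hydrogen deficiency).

0

Element totals:
  C: 6
  H: 14
  O: 4
  S: 1
Molecular formula: C6H14O4S.
DoU = (2C + 2 + N − H − X) / 2 = (2·6 + 2 + 0 − 14 − 0) / 2 = 0.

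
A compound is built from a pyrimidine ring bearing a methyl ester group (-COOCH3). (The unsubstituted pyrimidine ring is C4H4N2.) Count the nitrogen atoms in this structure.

Atom tally by fragment:
  pyrimidine ring core → C:4 H:4 N:2
  (− 1 ring H displaced by substituents)
  + COOCH3 → C:2 H:3 O:2
Element totals:
  C: 6
  H: 6
  N: 2
  O: 2

2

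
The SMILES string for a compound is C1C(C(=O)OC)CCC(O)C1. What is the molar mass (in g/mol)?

Atom tally by fragment:
  cyclohexane ring core → C:6 H:12
  (− 2 ring H displaced by substituents)
  + COOCH3 → C:2 H:3 O:2
  + OH → O:1 H:1
Element totals:
  C: 8
  H: 14
  O: 3
Molecular formula: C8H14O3.
  M = 8(12.011) + 14(1.008) + 3(15.999)
    = 96.088 + 14.112 + 47.997 = 158.197

158.20 g/mol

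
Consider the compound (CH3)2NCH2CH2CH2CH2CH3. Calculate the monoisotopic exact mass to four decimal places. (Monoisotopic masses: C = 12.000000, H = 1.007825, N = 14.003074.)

115.1361

Element totals:
  C: 7
  H: 17
  N: 1
Molecular formula: C7H17N.
  M = 7(12.0) + 17(1.007825) + 14.003074
    = 84.000000 + 17.133025 + 14.003074 = 115.136099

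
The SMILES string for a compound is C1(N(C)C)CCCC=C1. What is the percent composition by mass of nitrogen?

Atom tally by fragment:
  cyclohexene ring core → C:6 H:10
  (− 1 ring H displaced by substituents)
  + N(CH3)2 → N:1 C:2 H:6
Element totals:
  C: 8
  H: 15
  N: 1
Molecular formula: C8H15N.
Molar mass = 125.215 g/mol.
Mass from N: 1 × 14.007 = 14.007 g/mol.
%N = 14.007 / 125.215 × 100 = 11.19%.

11.19%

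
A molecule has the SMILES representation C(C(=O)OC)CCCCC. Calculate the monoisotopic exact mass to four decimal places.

Atom tally by fragment:
  CH3OOCCH2 → C:3 H:5 O:2
  CH2 → C:1 H:2
  CH2 → C:1 H:2
  CH2 → C:1 H:2
  CH2 → C:1 H:2
  CH3 → C:1 H:3
Element totals:
  C: 8
  H: 16
  O: 2
Molecular formula: C8H16O2.
  M = 8(12.0) + 16(1.007825) + 2(15.994915)
    = 96.000000 + 16.125200 + 31.989830 = 144.115030

144.1150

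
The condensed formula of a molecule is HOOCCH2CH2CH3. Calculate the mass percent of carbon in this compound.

Atom tally by fragment:
  HOOCCH2 → C:2 H:3 O:2
  CH2 → C:1 H:2
  CH3 → C:1 H:3
Element totals:
  C: 4
  H: 8
  O: 2
Molecular formula: C4H8O2.
Molar mass = 88.106 g/mol.
Mass from C: 4 × 12.011 = 48.044 g/mol.
%C = 48.044 / 88.106 × 100 = 54.53%.

54.53%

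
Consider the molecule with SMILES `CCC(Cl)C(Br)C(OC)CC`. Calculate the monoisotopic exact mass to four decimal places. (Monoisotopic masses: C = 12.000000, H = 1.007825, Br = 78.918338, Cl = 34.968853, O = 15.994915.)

Atom tally by fragment:
  CH3 → C:1 H:3
  CH2 → C:1 H:2
  CH(Cl) → C:1 H:1 Cl:1
  CH(Br) → C:1 H:1 Br:1
  CH(OCH3) → C:2 H:4 O:1
  CH2 → C:1 H:2
  CH3 → C:1 H:3
Element totals:
  C: 8
  H: 16
  Br: 1
  Cl: 1
  O: 1
Molecular formula: C8H16BrClO.
  M = 8(12.0) + 16(1.007825) + 78.918338 + 34.968853 + 15.994915
    = 96.000000 + 16.125200 + 78.918338 + 34.968853 + 15.994915 = 242.007306

242.0073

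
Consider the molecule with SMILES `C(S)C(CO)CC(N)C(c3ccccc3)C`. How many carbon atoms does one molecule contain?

Atom tally by fragment:
  HSCH2 → C:1 H:3 S:1
  CH(CH2OH) → C:2 H:4 O:1
  CH2 → C:1 H:2
  CH(NH2) → C:1 H:3 N:1
  CH(C6H5) → C:7 H:6
  CH3 → C:1 H:3
Element totals:
  C: 13
  H: 21
  N: 1
  O: 1
  S: 1

13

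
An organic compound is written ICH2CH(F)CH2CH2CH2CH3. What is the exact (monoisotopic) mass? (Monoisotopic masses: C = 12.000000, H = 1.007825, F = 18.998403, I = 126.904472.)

229.9968

Atom tally by fragment:
  ICH2 → C:1 H:2 I:1
  CH(F) → C:1 H:1 F:1
  CH2 → C:1 H:2
  CH2 → C:1 H:2
  CH2 → C:1 H:2
  CH3 → C:1 H:3
Element totals:
  C: 6
  H: 12
  F: 1
  I: 1
Molecular formula: C6H12FI.
  M = 6(12.0) + 12(1.007825) + 18.998403 + 126.904472
    = 72.000000 + 12.093900 + 18.998403 + 126.904472 = 229.996775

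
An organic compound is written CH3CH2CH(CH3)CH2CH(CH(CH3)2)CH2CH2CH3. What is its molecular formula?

Element totals:
  C: 12
  H: 26

C12H26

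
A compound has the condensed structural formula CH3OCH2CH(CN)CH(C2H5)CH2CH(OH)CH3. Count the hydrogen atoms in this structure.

Atom tally by fragment:
  CH3OCH2 → C:2 H:5 O:1
  CH(CN) → C:2 H:1 N:1
  CH(C2H5) → C:3 H:6
  CH2 → C:1 H:2
  CH(OH) → C:1 H:2 O:1
  CH3 → C:1 H:3
Element totals:
  C: 10
  H: 19
  N: 1
  O: 2

19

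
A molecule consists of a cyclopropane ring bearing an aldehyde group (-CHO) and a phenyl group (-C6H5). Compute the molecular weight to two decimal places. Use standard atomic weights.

146.19 g/mol

Atom tally by fragment:
  cyclopropane ring core → C:3 H:6
  (− 2 ring H displaced by substituents)
  + CHO → C:1 H:1 O:1
  + C6H5 → C:6 H:5
Element totals:
  C: 10
  H: 10
  O: 1
Molecular formula: C10H10O.
  M = 10(12.011) + 10(1.008) + 15.999
    = 120.110 + 10.080 + 15.999 = 146.189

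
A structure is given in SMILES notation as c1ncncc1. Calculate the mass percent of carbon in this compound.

Atom tally by fragment:
  pyrimidine ring core → C:4 H:4 N:2
Element totals:
  C: 4
  H: 4
  N: 2
Molecular formula: C4H4N2.
Molar mass = 80.090 g/mol.
Mass from C: 4 × 12.011 = 48.044 g/mol.
%C = 48.044 / 80.090 × 100 = 59.99%.

59.99%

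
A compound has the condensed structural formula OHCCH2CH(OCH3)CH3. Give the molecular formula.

Atom tally by fragment:
  OHCCH2 → C:2 H:3 O:1
  CH(OCH3) → C:2 H:4 O:1
  CH3 → C:1 H:3
Element totals:
  C: 5
  H: 10
  O: 2

C5H10O2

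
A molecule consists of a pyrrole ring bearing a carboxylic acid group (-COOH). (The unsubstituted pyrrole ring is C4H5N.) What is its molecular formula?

C5H5NO2

Atom tally by fragment:
  pyrrole ring core → C:4 H:5 N:1
  (− 1 ring H displaced by substituents)
  + COOH → C:1 H:1 O:2
Element totals:
  C: 5
  H: 5
  N: 1
  O: 2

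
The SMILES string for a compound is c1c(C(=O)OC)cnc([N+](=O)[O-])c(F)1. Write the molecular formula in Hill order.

Atom tally by fragment:
  pyridine ring core → C:5 H:5 N:1
  (− 3 ring H displaced by substituents)
  + COOCH3 → C:2 H:3 O:2
  + NO2 → N:1 O:2
  + F → F:1
Element totals:
  C: 7
  H: 5
  F: 1
  N: 2
  O: 4

C7H5FN2O4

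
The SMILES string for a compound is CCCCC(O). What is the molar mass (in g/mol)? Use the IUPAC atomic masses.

88.15 g/mol

Atom tally by fragment:
  CH3 → C:1 H:3
  CH2 → C:1 H:2
  CH2 → C:1 H:2
  CH2 → C:1 H:2
  CH2OH → C:1 H:3 O:1
Element totals:
  C: 5
  H: 12
  O: 1
Molecular formula: C5H12O.
  M = 5(12.011) + 12(1.008) + 15.999
    = 60.055 + 12.096 + 15.999 = 88.150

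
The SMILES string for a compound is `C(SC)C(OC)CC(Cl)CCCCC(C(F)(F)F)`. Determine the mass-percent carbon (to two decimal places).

Atom tally by fragment:
  CH3SCH2 → C:2 H:5 S:1
  CH(OCH3) → C:2 H:4 O:1
  CH2 → C:1 H:2
  CH(Cl) → C:1 H:1 Cl:1
  CH2 → C:1 H:2
  CH2 → C:1 H:2
  CH2 → C:1 H:2
  CH2 → C:1 H:2
  CH2CF3 → C:2 H:2 F:3
Element totals:
  C: 12
  H: 22
  Cl: 1
  F: 3
  O: 1
  S: 1
Molecular formula: C12H22ClF3OS.
Molar mass = 306.811 g/mol.
Mass from C: 12 × 12.011 = 144.132 g/mol.
%C = 144.132 / 306.811 × 100 = 46.98%.

46.98%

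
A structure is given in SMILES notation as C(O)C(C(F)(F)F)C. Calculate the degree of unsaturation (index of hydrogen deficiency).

Atom tally by fragment:
  HOCH2 → C:1 H:3 O:1
  CH(CF3) → C:2 H:1 F:3
  CH3 → C:1 H:3
Element totals:
  C: 4
  H: 7
  F: 3
  O: 1
Molecular formula: C4H7F3O.
DoU = (2C + 2 + N − H − X) / 2 = (2·4 + 2 + 0 − 7 − 3) / 2 = 0.

0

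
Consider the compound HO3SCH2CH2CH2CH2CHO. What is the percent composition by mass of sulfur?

19.29%

Atom tally by fragment:
  HO3SCH2 → C:1 H:3 S:1 O:3
  CH2 → C:1 H:2
  CH2 → C:1 H:2
  CH2CHO → C:2 H:3 O:1
Element totals:
  C: 5
  H: 10
  O: 4
  S: 1
Molecular formula: C5H10O4S.
Molar mass = 166.191 g/mol.
Mass from S: 1 × 32.06 = 32.060 g/mol.
%S = 32.060 / 166.191 × 100 = 19.29%.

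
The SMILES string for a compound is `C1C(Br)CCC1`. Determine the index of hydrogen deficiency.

Atom tally by fragment:
  cyclopentane ring core → C:5 H:10
  (− 1 ring H displaced by substituents)
  + Br → Br:1
Element totals:
  C: 5
  H: 9
  Br: 1
Molecular formula: C5H9Br.
DoU = (2C + 2 + N − H − X) / 2 = (2·5 + 2 + 0 − 9 − 1) / 2 = 1.

1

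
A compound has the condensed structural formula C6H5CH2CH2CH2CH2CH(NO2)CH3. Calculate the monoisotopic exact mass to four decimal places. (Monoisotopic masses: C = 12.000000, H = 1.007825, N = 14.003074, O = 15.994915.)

207.1259

Element totals:
  C: 12
  H: 17
  N: 1
  O: 2
Molecular formula: C12H17NO2.
  M = 12(12.0) + 17(1.007825) + 14.003074 + 2(15.994915)
    = 144.000000 + 17.133025 + 14.003074 + 31.989830 = 207.125929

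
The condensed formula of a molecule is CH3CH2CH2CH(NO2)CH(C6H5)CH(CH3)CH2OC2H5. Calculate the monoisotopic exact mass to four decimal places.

Element totals:
  C: 16
  H: 25
  N: 1
  O: 3
Molecular formula: C16H25NO3.
  M = 16(12.0) + 25(1.007825) + 14.003074 + 3(15.994915)
    = 192.000000 + 25.195625 + 14.003074 + 47.984745 = 279.183444

279.1834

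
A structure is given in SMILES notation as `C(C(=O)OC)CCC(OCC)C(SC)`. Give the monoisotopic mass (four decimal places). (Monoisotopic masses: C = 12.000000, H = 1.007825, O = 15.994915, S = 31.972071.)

Atom tally by fragment:
  CH3OOCCH2 → C:3 H:5 O:2
  CH2 → C:1 H:2
  CH2 → C:1 H:2
  CH(OC2H5) → C:3 H:6 O:1
  CH2SCH3 → C:2 H:5 S:1
Element totals:
  C: 10
  H: 20
  O: 3
  S: 1
Molecular formula: C10H20O3S.
  M = 10(12.0) + 20(1.007825) + 3(15.994915) + 31.972071
    = 120.000000 + 20.156500 + 47.984745 + 31.972071 = 220.113316

220.1133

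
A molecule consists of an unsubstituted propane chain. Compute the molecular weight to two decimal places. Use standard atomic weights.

44.10 g/mol

Atom tally by fragment:
  CH3 → C:1 H:3
  CH2 → C:1 H:2
  CH3 → C:1 H:3
Element totals:
  C: 3
  H: 8
Molecular formula: C3H8.
  M = 3(12.011) + 8(1.008)
    = 36.033 + 8.064 = 44.097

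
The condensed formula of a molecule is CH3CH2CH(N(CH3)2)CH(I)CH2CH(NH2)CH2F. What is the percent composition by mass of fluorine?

Element totals:
  C: 9
  H: 20
  F: 1
  I: 1
  N: 2
Molecular formula: C9H20FIN2.
Molar mass = 302.175 g/mol.
Mass from F: 1 × 18.998 = 18.998 g/mol.
%F = 18.998 / 302.175 × 100 = 6.29%.

6.29%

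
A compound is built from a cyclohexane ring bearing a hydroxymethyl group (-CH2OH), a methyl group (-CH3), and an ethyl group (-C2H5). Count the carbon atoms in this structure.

Atom tally by fragment:
  cyclohexane ring core → C:6 H:12
  (− 3 ring H displaced by substituents)
  + CH2OH → C:1 H:3 O:1
  + CH3 → C:1 H:3
  + C2H5 → C:2 H:5
Element totals:
  C: 10
  H: 20
  O: 1

10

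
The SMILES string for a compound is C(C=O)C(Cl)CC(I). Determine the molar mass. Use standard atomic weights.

246.47 g/mol

Atom tally by fragment:
  OHCCH2 → C:2 H:3 O:1
  CH(Cl) → C:1 H:1 Cl:1
  CH2 → C:1 H:2
  CH2I → C:1 H:2 I:1
Element totals:
  C: 5
  H: 8
  Cl: 1
  I: 1
  O: 1
Molecular formula: C5H8ClIO.
  M = 5(12.011) + 8(1.008) + 35.45 + 126.904 + 15.999
    = 60.055 + 8.064 + 35.450 + 126.904 + 15.999 = 246.472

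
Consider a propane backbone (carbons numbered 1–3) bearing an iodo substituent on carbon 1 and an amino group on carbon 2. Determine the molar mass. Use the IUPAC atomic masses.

185.01 g/mol

Atom tally by fragment:
  ICH2 → C:1 H:2 I:1
  CH(NH2) → C:1 H:3 N:1
  CH3 → C:1 H:3
Element totals:
  C: 3
  H: 8
  I: 1
  N: 1
Molecular formula: C3H8IN.
  M = 3(12.011) + 8(1.008) + 126.904 + 14.007
    = 36.033 + 8.064 + 126.904 + 14.007 = 185.008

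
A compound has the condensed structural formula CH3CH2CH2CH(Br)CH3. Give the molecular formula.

C5H11Br

Atom tally by fragment:
  CH3 → C:1 H:3
  CH2 → C:1 H:2
  CH2 → C:1 H:2
  CH(Br) → C:1 H:1 Br:1
  CH3 → C:1 H:3
Element totals:
  C: 5
  H: 11
  Br: 1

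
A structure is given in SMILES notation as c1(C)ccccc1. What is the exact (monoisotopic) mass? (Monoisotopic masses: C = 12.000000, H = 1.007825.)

Atom tally by fragment:
  benzene ring core → C:6 H:6
  (− 1 ring H displaced by substituents)
  + CH3 → C:1 H:3
Element totals:
  C: 7
  H: 8
Molecular formula: C7H8.
  M = 7(12.0) + 8(1.007825)
    = 84.000000 + 8.062600 = 92.062600

92.0626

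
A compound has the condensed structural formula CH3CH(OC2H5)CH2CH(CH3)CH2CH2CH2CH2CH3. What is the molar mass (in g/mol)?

186.34 g/mol

Element totals:
  C: 12
  H: 26
  O: 1
Molecular formula: C12H26O.
  M = 12(12.011) + 26(1.008) + 15.999
    = 144.132 + 26.208 + 15.999 = 186.339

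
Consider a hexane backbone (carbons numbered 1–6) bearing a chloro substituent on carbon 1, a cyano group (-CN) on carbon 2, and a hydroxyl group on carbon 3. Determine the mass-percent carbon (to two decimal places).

Atom tally by fragment:
  ClCH2 → C:1 H:2 Cl:1
  CH(CN) → C:2 H:1 N:1
  CH(OH) → C:1 H:2 O:1
  CH2 → C:1 H:2
  CH2 → C:1 H:2
  CH3 → C:1 H:3
Element totals:
  C: 7
  H: 12
  Cl: 1
  N: 1
  O: 1
Molecular formula: C7H12ClNO.
Molar mass = 161.629 g/mol.
Mass from C: 7 × 12.011 = 84.077 g/mol.
%C = 84.077 / 161.629 × 100 = 52.02%.

52.02%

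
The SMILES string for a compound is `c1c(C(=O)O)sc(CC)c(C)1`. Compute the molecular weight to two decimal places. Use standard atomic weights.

Atom tally by fragment:
  thiophene ring core → C:4 H:4 S:1
  (− 3 ring H displaced by substituents)
  + COOH → C:1 H:1 O:2
  + C2H5 → C:2 H:5
  + CH3 → C:1 H:3
Element totals:
  C: 8
  H: 10
  O: 2
  S: 1
Molecular formula: C8H10O2S.
  M = 8(12.011) + 10(1.008) + 2(15.999) + 32.06
    = 96.088 + 10.080 + 31.998 + 32.060 = 170.226

170.23 g/mol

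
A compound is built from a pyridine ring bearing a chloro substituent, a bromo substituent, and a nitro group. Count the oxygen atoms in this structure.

2

Atom tally by fragment:
  pyridine ring core → C:5 H:5 N:1
  (− 3 ring H displaced by substituents)
  + Cl → Cl:1
  + Br → Br:1
  + NO2 → N:1 O:2
Element totals:
  C: 5
  H: 2
  Br: 1
  Cl: 1
  N: 2
  O: 2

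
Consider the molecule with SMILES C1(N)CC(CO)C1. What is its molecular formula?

Atom tally by fragment:
  cyclobutane ring core → C:4 H:8
  (− 2 ring H displaced by substituents)
  + NH2 → N:1 H:2
  + CH2OH → C:1 H:3 O:1
Element totals:
  C: 5
  H: 11
  N: 1
  O: 1

C5H11NO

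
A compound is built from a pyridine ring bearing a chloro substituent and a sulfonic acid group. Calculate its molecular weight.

193.60 g/mol

Atom tally by fragment:
  pyridine ring core → C:5 H:5 N:1
  (− 2 ring H displaced by substituents)
  + Cl → Cl:1
  + SO3H → S:1 O:3 H:1
Element totals:
  C: 5
  H: 4
  Cl: 1
  N: 1
  O: 3
  S: 1
Molecular formula: C5H4ClNO3S.
  M = 5(12.011) + 4(1.008) + 35.45 + 14.007 + 3(15.999) + 32.06
    = 60.055 + 4.032 + 35.450 + 14.007 + 47.997 + 32.060 = 193.601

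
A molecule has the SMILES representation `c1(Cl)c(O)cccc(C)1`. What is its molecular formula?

C7H7ClO

Atom tally by fragment:
  benzene ring core → C:6 H:6
  (− 3 ring H displaced by substituents)
  + Cl → Cl:1
  + OH → O:1 H:1
  + CH3 → C:1 H:3
Element totals:
  C: 7
  H: 7
  Cl: 1
  O: 1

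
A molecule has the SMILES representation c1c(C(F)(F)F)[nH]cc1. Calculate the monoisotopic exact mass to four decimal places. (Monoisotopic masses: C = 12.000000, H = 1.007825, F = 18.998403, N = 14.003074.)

135.0296

Atom tally by fragment:
  pyrrole ring core → C:4 H:5 N:1
  (− 1 ring H displaced by substituents)
  + CF3 → C:1 F:3
Element totals:
  C: 5
  H: 4
  F: 3
  N: 1
Molecular formula: C5H4F3N.
  M = 5(12.0) + 4(1.007825) + 3(18.998403) + 14.003074
    = 60.000000 + 4.031300 + 56.995209 + 14.003074 = 135.029583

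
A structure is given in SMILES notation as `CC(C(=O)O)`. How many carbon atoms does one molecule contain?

3

Atom tally by fragment:
  CH3 → C:1 H:3
  CH2COOH → C:2 H:3 O:2
Element totals:
  C: 3
  H: 6
  O: 2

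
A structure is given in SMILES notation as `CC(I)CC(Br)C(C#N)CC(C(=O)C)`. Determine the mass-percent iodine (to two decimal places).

Atom tally by fragment:
  CH3 → C:1 H:3
  CH(I) → C:1 H:1 I:1
  CH2 → C:1 H:2
  CH(Br) → C:1 H:1 Br:1
  CH(CN) → C:2 H:1 N:1
  CH2 → C:1 H:2
  CH2COCH3 → C:3 H:5 O:1
Element totals:
  C: 10
  H: 15
  Br: 1
  I: 1
  N: 1
  O: 1
Molecular formula: C10H15BrINO.
Molar mass = 372.044 g/mol.
Mass from I: 1 × 126.904 = 126.904 g/mol.
%I = 126.904 / 372.044 × 100 = 34.11%.

34.11%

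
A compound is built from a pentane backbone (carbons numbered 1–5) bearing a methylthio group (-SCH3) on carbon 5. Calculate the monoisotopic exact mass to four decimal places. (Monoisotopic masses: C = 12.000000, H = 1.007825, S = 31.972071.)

Atom tally by fragment:
  CH3 → C:1 H:3
  CH2 → C:1 H:2
  CH2 → C:1 H:2
  CH2 → C:1 H:2
  CH2SCH3 → C:2 H:5 S:1
Element totals:
  C: 6
  H: 14
  S: 1
Molecular formula: C6H14S.
  M = 6(12.0) + 14(1.007825) + 31.972071
    = 72.000000 + 14.109550 + 31.972071 = 118.081621

118.0816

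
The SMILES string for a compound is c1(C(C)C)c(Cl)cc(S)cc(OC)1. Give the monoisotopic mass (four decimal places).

Atom tally by fragment:
  benzene ring core → C:6 H:6
  (− 4 ring H displaced by substituents)
  + CH(CH3)2 → C:3 H:7
  + Cl → Cl:1
  + SH → S:1 H:1
  + OCH3 → C:1 H:3 O:1
Element totals:
  C: 10
  H: 13
  Cl: 1
  O: 1
  S: 1
Molecular formula: C10H13ClOS.
  M = 10(12.0) + 13(1.007825) + 34.968853 + 15.994915 + 31.972071
    = 120.000000 + 13.101725 + 34.968853 + 15.994915 + 31.972071 = 216.037564

216.0376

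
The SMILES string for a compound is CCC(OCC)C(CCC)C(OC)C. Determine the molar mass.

202.34 g/mol

Atom tally by fragment:
  CH3 → C:1 H:3
  CH2 → C:1 H:2
  CH(OC2H5) → C:3 H:6 O:1
  CH(CH2CH2CH3) → C:4 H:8
  CH(OCH3) → C:2 H:4 O:1
  CH3 → C:1 H:3
Element totals:
  C: 12
  H: 26
  O: 2
Molecular formula: C12H26O2.
  M = 12(12.011) + 26(1.008) + 2(15.999)
    = 144.132 + 26.208 + 31.998 = 202.338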